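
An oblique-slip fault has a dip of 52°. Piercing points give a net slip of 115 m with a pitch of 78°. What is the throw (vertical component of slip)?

dip-slip = net slip × sin(rake) = 115 m × sin(78°) = 112.5 m
throw = dip-slip × sin(dip) = 112.5 × sin(52°) = 88.6 m

88.6 m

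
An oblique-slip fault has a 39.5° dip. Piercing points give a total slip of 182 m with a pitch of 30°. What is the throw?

57.9 m

dip-slip = net slip × sin(rake) = 182 m × sin(30°) = 91 m
throw = dip-slip × sin(dip) = 91 × sin(39.5°) = 57.9 m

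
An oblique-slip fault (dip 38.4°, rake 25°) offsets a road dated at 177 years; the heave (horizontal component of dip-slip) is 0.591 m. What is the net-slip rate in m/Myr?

dip-slip = heave / cos(dip) = 0.591 / cos(38.4°) = 0.7541 m
net slip = dip-slip / sin(rake) = 0.7541 / sin(25°) = 1.784 m
rate = 1.784 m / 177 years = 0.0101 m/yr = 10100 m/Myr

10100 m/Myr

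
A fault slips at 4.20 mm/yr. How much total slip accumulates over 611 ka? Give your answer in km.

2.57 km

slip = rate × time = 4.20 mm/yr × 611 ka = 2570 m = 2.57 km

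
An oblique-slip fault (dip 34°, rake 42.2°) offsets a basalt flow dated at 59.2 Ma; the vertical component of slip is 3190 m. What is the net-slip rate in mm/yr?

dip-slip = throw / sin(dip) = 3190 / sin(34°) = 5705 m
net slip = dip-slip / sin(rake) = 5705 / sin(42.2°) = 8493 m
rate = 8493 m / 59.2 Ma = 0.000143 m/yr = 0.143 mm/yr

0.143 mm/yr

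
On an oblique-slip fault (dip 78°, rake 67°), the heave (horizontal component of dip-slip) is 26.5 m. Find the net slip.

dip-slip = heave / cos(dip) = 26.5 / cos(78°) = 127.5 m
net slip = dip-slip / sin(rake) = 127.5 / sin(67°) = 138 m

138 m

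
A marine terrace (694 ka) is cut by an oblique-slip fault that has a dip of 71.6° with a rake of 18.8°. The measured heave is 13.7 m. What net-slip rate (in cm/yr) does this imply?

0.0194 cm/yr

dip-slip = heave / cos(dip) = 13.7 / cos(71.6°) = 43.40 m
net slip = dip-slip / sin(rake) = 43.40 / sin(18.8°) = 134.7 m
rate = 134.7 m / 694 ka = 0.000194 m/yr = 0.0194 cm/yr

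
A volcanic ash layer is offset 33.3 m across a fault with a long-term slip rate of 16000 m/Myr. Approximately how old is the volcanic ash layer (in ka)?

2.08 ka

age = offset / rate = 33.3 m / (16000 m/Myr) = 2080 yr = 2.08 ka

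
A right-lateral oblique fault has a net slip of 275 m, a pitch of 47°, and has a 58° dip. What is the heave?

107 m

dip-slip = net slip × sin(rake) = 275 m × sin(47°) = 201.1 m
heave = dip-slip × cos(dip) = 201.1 × cos(58°) = 107 m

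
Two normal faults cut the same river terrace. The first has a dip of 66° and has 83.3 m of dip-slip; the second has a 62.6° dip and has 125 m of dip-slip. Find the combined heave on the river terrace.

heave_A = 83.3 × cos(66°) = 33.88 m
heave_B = 125 × cos(62.6°) = 57.52 m
total = 33.88 + 57.52 = 91.4 m

91.4 m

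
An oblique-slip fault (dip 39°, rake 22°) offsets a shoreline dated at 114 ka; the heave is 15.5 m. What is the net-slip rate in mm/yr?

0.467 mm/yr

dip-slip = heave / cos(dip) = 15.5 / cos(39°) = 19.94 m
net slip = dip-slip / sin(rake) = 19.94 / sin(22°) = 53.24 m
rate = 53.24 m / 114 ka = 0.000467 m/yr = 0.467 mm/yr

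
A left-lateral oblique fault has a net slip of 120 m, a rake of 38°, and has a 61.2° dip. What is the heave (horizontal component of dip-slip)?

35.6 m

dip-slip = net slip × sin(rake) = 120 m × sin(38°) = 73.88 m
heave = dip-slip × cos(dip) = 73.88 × cos(61.2°) = 35.6 m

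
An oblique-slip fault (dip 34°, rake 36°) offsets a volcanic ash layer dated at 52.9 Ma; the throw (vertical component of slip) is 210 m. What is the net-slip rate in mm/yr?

dip-slip = throw / sin(dip) = 210 / sin(34°) = 375.5 m
net slip = dip-slip / sin(rake) = 375.5 / sin(36°) = 638.9 m
rate = 638.9 m / 52.9 Ma = 0.0000121 m/yr = 0.0121 mm/yr

0.0121 mm/yr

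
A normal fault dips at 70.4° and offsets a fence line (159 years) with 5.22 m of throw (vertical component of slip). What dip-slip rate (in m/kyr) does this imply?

34.8 m/kyr

dip-slip = throw / sin(dip) = 5.22 m / sin(70.4°) = 5.541 m
rate = 5.541 m / 159 years = 0.0348 m/yr = 34.8 m/kyr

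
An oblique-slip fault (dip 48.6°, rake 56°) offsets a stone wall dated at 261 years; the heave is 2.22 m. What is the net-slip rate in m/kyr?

15.5 m/kyr

dip-slip = heave / cos(dip) = 2.22 / cos(48.6°) = 3.357 m
net slip = dip-slip / sin(rake) = 3.357 / sin(56°) = 4.049 m
rate = 4.049 m / 261 years = 0.0155 m/yr = 15.5 m/kyr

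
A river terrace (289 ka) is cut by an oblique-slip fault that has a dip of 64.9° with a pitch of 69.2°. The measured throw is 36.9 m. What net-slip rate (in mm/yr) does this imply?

dip-slip = throw / sin(dip) = 36.9 / sin(64.9°) = 40.75 m
net slip = dip-slip / sin(rake) = 40.75 / sin(69.2°) = 43.59 m
rate = 43.59 m / 289 ka = 0.000151 m/yr = 0.151 mm/yr

0.151 mm/yr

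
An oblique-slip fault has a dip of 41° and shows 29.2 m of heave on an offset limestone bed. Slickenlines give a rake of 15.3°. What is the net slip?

147 m

dip-slip = heave / cos(dip) = 29.2 / cos(41°) = 38.69 m
net slip = dip-slip / sin(rake) = 38.69 / sin(15.3°) = 147 m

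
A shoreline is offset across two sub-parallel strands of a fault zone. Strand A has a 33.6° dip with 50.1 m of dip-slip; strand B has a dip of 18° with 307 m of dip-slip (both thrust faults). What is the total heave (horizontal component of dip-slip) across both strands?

heave_A = 50.1 × cos(33.6°) = 41.73 m
heave_B = 307 × cos(18°) = 292 m
total = 41.73 + 292 = 334 m

334 m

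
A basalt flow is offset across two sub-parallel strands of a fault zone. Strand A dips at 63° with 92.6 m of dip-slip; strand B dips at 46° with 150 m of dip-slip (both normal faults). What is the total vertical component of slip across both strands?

190 m

throw_A = 92.6 × sin(63°) = 82.51 m
throw_B = 150 × sin(46°) = 107.9 m
total = 82.51 + 107.9 = 190 m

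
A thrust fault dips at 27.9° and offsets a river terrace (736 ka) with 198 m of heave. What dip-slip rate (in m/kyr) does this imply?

0.304 m/kyr

dip-slip = heave / cos(dip) = 198 m / cos(27.9°) = 224 m
rate = 224 m / 736 ka = 0.000304 m/yr = 0.304 m/kyr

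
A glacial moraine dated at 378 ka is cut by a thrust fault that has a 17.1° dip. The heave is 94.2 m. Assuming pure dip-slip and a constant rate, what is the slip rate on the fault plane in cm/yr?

0.0261 cm/yr

dip-slip = heave / cos(dip) = 94.2 m / cos(17.1°) = 98.56 m
rate = 98.56 m / 378 ka = 0.000261 m/yr = 0.0261 cm/yr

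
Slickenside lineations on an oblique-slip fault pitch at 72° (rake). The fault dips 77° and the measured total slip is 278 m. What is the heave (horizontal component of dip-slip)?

dip-slip = net slip × sin(rake) = 278 m × sin(72°) = 264.4 m
heave = dip-slip × cos(dip) = 264.4 × cos(77°) = 59.5 m

59.5 m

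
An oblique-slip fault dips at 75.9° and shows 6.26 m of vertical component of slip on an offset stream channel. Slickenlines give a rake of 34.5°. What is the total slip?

dip-slip = throw / sin(dip) = 6.26 / sin(75.9°) = 6.454 m
net slip = dip-slip / sin(rake) = 6.454 / sin(34.5°) = 11.4 m

11.4 m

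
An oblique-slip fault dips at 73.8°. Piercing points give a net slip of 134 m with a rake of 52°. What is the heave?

dip-slip = net slip × sin(rake) = 134 m × sin(52°) = 105.6 m
heave = dip-slip × cos(dip) = 105.6 × cos(73.8°) = 29.5 m

29.5 m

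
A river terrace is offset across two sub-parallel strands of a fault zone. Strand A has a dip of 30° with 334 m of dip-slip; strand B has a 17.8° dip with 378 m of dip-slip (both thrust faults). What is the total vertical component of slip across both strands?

283 m

throw_A = 334 × sin(30°) = 167 m
throw_B = 378 × sin(17.8°) = 115.6 m
total = 167 + 115.6 = 283 m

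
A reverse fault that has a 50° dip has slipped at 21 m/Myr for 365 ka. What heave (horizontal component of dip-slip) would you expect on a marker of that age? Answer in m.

4.93 m

dip-slip = rate × time = 21 m/Myr × 365 ka = 7.665 m
heave = dip-slip × cos(dip) = 7.665 × cos(50°) = 4.93 m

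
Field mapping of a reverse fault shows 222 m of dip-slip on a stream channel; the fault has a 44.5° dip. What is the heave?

158 m

heave = dip-slip × cos(dip) = 222 m × cos(44.5°) = 158 m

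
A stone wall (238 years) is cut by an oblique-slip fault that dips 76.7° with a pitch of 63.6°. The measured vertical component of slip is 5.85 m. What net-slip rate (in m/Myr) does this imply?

28200 m/Myr

dip-slip = throw / sin(dip) = 5.85 / sin(76.7°) = 6.011 m
net slip = dip-slip / sin(rake) = 6.011 / sin(63.6°) = 6.711 m
rate = 6.711 m / 238 years = 0.0282 m/yr = 28200 m/Myr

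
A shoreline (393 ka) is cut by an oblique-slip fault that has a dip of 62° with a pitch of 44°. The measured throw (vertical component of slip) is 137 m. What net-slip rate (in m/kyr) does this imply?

0.568 m/kyr

dip-slip = throw / sin(dip) = 137 / sin(62°) = 155.2 m
net slip = dip-slip / sin(rake) = 155.2 / sin(44°) = 223.4 m
rate = 223.4 m / 393 ka = 0.000568 m/yr = 0.568 m/kyr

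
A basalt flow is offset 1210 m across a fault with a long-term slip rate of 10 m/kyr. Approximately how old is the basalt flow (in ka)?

121 ka

age = offset / rate = 1210 m / (10 m/kyr) = 121000 yr = 121 ka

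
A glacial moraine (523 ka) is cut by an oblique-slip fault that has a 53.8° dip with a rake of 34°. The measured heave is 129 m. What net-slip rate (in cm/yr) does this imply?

0.0747 cm/yr

dip-slip = heave / cos(dip) = 129 / cos(53.8°) = 218.4 m
net slip = dip-slip / sin(rake) = 218.4 / sin(34°) = 390.6 m
rate = 390.6 m / 523 ka = 0.000747 m/yr = 0.0747 cm/yr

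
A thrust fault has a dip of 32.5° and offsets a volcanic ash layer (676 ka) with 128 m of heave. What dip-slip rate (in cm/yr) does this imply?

0.0225 cm/yr

dip-slip = heave / cos(dip) = 128 m / cos(32.5°) = 151.8 m
rate = 151.8 m / 676 ka = 0.000225 m/yr = 0.0225 cm/yr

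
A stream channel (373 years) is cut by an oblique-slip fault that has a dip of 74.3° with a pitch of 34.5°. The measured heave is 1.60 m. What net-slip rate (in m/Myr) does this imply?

28000 m/Myr

dip-slip = heave / cos(dip) = 1.60 / cos(74.3°) = 5.913 m
net slip = dip-slip / sin(rake) = 5.913 / sin(34.5°) = 10.44 m
rate = 10.44 m / 373 years = 0.0280 m/yr = 28000 m/Myr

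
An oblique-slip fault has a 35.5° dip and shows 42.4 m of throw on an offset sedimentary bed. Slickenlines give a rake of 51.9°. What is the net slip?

92.8 m

dip-slip = throw / sin(dip) = 42.4 / sin(35.5°) = 73.01 m
net slip = dip-slip / sin(rake) = 73.01 / sin(51.9°) = 92.8 m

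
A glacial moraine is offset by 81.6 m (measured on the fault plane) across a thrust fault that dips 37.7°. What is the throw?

49.9 m

throw = dip-slip × sin(dip) = 81.6 m × sin(37.7°) = 49.9 m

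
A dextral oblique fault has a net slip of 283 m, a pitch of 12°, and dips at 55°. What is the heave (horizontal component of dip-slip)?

dip-slip = net slip × sin(rake) = 283 m × sin(12°) = 58.84 m
heave = dip-slip × cos(dip) = 58.84 × cos(55°) = 33.7 m

33.7 m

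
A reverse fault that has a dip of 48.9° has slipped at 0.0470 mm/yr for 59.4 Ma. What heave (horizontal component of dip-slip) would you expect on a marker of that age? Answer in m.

dip-slip = rate × time = 0.0470 mm/yr × 59.4 Ma = 2792 m
heave = dip-slip × cos(dip) = 2792 × cos(48.9°) = 1840 m

1840 m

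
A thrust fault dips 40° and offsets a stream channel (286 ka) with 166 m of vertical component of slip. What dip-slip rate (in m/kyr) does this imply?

0.903 m/kyr

dip-slip = throw / sin(dip) = 166 m / sin(40°) = 258.3 m
rate = 258.3 m / 286 ka = 0.000903 m/yr = 0.903 m/kyr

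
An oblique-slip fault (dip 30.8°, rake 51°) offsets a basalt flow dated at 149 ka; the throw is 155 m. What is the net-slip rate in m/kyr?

dip-slip = throw / sin(dip) = 155 / sin(30.8°) = 302.7 m
net slip = dip-slip / sin(rake) = 302.7 / sin(51°) = 389.5 m
rate = 389.5 m / 149 ka = 0.00261 m/yr = 2.61 m/kyr

2.61 m/kyr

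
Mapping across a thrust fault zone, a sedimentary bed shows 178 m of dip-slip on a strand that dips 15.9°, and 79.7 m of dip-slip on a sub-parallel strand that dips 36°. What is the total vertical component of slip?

throw_A = 178 × sin(15.9°) = 48.76 m
throw_B = 79.7 × sin(36°) = 46.85 m
total = 48.76 + 46.85 = 95.6 m

95.6 m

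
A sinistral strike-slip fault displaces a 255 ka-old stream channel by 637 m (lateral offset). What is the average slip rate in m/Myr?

2500 m/Myr

rate = 637 m / 255 ka = 0.00250 m/yr = 2500 m/Myr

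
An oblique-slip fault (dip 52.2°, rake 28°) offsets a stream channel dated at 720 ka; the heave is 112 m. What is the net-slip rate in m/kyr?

0.541 m/kyr

dip-slip = heave / cos(dip) = 112 / cos(52.2°) = 182.7 m
net slip = dip-slip / sin(rake) = 182.7 / sin(28°) = 389.2 m
rate = 389.2 m / 720 ka = 0.000541 m/yr = 0.541 m/kyr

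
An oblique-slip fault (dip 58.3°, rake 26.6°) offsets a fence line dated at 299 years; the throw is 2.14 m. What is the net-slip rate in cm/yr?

1.88 cm/yr

dip-slip = throw / sin(dip) = 2.14 / sin(58.3°) = 2.515 m
net slip = dip-slip / sin(rake) = 2.515 / sin(26.6°) = 5.617 m
rate = 5.617 m / 299 years = 0.0188 m/yr = 1.88 cm/yr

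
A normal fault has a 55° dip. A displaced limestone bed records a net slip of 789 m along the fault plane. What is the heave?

453 m

heave = dip-slip × cos(dip) = 789 m × cos(55°) = 453 m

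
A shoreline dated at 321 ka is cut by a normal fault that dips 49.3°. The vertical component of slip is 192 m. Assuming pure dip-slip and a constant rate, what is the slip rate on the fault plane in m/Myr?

789 m/Myr

dip-slip = throw / sin(dip) = 192 m / sin(49.3°) = 253.3 m
rate = 253.3 m / 321 ka = 0.000789 m/yr = 789 m/Myr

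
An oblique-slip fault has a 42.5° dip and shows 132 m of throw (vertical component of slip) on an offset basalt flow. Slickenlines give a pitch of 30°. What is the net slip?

391 m

dip-slip = throw / sin(dip) = 132 / sin(42.5°) = 195.4 m
net slip = dip-slip / sin(rake) = 195.4 / sin(30°) = 391 m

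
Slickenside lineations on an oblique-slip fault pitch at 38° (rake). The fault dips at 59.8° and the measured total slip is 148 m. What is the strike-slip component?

117 m

strike-slip = net slip × cos(rake) = 148 m × cos(38°) = 117 m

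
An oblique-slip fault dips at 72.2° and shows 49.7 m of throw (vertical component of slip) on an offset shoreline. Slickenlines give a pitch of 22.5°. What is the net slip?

dip-slip = throw / sin(dip) = 49.7 / sin(72.2°) = 52.20 m
net slip = dip-slip / sin(rake) = 52.20 / sin(22.5°) = 136 m

136 m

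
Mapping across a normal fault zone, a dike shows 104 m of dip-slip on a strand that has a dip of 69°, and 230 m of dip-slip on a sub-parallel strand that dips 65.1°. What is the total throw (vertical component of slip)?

306 m

throw_A = 104 × sin(69°) = 97.09 m
throw_B = 230 × sin(65.1°) = 208.6 m
total = 97.09 + 208.6 = 306 m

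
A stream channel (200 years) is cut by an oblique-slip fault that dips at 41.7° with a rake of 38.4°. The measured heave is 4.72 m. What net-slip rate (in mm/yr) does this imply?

50.9 mm/yr

dip-slip = heave / cos(dip) = 4.72 / cos(41.7°) = 6.322 m
net slip = dip-slip / sin(rake) = 6.322 / sin(38.4°) = 10.18 m
rate = 10.18 m / 200 years = 0.0509 m/yr = 50.9 mm/yr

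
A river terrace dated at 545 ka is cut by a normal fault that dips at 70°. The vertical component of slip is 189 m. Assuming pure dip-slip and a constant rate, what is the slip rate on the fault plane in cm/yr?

dip-slip = throw / sin(dip) = 189 m / sin(70°) = 201.1 m
rate = 201.1 m / 545 ka = 0.000369 m/yr = 0.0369 cm/yr

0.0369 cm/yr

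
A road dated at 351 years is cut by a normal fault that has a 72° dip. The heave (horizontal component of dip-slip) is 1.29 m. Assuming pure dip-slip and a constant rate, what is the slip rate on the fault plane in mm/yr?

dip-slip = heave / cos(dip) = 1.29 m / cos(72°) = 4.175 m
rate = 4.175 m / 351 years = 0.0119 m/yr = 11.9 mm/yr

11.9 mm/yr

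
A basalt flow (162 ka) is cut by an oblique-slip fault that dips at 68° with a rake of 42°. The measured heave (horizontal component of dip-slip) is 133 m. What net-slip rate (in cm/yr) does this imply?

dip-slip = heave / cos(dip) = 133 / cos(68°) = 355 m
net slip = dip-slip / sin(rake) = 355 / sin(42°) = 530.6 m
rate = 530.6 m / 162 ka = 0.00328 m/yr = 0.328 cm/yr

0.328 cm/yr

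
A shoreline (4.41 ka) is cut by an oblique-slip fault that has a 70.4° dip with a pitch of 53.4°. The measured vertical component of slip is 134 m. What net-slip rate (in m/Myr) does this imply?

40200 m/Myr

dip-slip = throw / sin(dip) = 134 / sin(70.4°) = 142.2 m
net slip = dip-slip / sin(rake) = 142.2 / sin(53.4°) = 177.2 m
rate = 177.2 m / 4.41 ka = 0.0402 m/yr = 40200 m/Myr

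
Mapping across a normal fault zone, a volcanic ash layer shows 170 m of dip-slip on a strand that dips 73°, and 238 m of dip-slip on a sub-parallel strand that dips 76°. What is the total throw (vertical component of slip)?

throw_A = 170 × sin(73°) = 162.6 m
throw_B = 238 × sin(76°) = 230.9 m
total = 162.6 + 230.9 = 394 m

394 m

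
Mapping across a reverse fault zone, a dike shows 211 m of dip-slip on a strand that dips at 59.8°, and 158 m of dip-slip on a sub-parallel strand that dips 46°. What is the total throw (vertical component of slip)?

throw_A = 211 × sin(59.8°) = 182.4 m
throw_B = 158 × sin(46°) = 113.7 m
total = 182.4 + 113.7 = 296 m

296 m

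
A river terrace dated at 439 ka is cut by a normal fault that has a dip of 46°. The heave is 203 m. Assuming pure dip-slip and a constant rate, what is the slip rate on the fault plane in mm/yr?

dip-slip = heave / cos(dip) = 203 m / cos(46°) = 292.2 m
rate = 292.2 m / 439 ka = 0.000666 m/yr = 0.666 mm/yr

0.666 mm/yr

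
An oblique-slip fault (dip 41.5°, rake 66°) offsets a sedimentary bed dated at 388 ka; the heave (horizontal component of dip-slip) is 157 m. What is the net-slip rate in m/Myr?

591 m/Myr

dip-slip = heave / cos(dip) = 157 / cos(41.5°) = 209.6 m
net slip = dip-slip / sin(rake) = 209.6 / sin(66°) = 229.5 m
rate = 229.5 m / 388 ka = 0.000591 m/yr = 591 m/Myr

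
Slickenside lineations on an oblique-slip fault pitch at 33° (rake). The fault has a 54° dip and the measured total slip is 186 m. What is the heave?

dip-slip = net slip × sin(rake) = 186 m × sin(33°) = 101.3 m
heave = dip-slip × cos(dip) = 101.3 × cos(54°) = 59.5 m

59.5 m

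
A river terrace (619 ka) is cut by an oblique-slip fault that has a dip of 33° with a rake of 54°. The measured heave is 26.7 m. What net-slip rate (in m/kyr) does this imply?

dip-slip = heave / cos(dip) = 26.7 / cos(33°) = 31.84 m
net slip = dip-slip / sin(rake) = 31.84 / sin(54°) = 39.35 m
rate = 39.35 m / 619 ka = 0.0000636 m/yr = 0.0636 m/kyr

0.0636 m/kyr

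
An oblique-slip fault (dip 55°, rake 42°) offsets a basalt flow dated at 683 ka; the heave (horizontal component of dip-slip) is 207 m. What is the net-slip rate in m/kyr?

0.790 m/kyr

dip-slip = heave / cos(dip) = 207 / cos(55°) = 360.9 m
net slip = dip-slip / sin(rake) = 360.9 / sin(42°) = 539.3 m
rate = 539.3 m / 683 ka = 0.000790 m/yr = 0.790 m/kyr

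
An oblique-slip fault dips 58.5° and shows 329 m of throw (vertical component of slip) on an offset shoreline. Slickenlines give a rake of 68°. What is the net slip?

416 m

dip-slip = throw / sin(dip) = 329 / sin(58.5°) = 385.9 m
net slip = dip-slip / sin(rake) = 385.9 / sin(68°) = 416 m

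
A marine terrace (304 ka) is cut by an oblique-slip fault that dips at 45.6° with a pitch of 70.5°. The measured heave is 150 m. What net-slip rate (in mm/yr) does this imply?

dip-slip = heave / cos(dip) = 150 / cos(45.6°) = 214.4 m
net slip = dip-slip / sin(rake) = 214.4 / sin(70.5°) = 227.4 m
rate = 227.4 m / 304 ka = 0.000748 m/yr = 0.748 mm/yr

0.748 mm/yr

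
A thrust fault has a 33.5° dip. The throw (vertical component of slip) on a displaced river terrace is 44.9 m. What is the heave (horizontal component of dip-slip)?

67.8 m

heave = throw / tan(dip) = 44.9 / tan(33.5°) = 67.8 m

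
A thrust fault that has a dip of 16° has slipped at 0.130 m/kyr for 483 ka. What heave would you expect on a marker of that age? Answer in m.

dip-slip = rate × time = 0.130 m/kyr × 483 ka = 62.79 m
heave = dip-slip × cos(dip) = 62.79 × cos(16°) = 60.4 m

60.4 m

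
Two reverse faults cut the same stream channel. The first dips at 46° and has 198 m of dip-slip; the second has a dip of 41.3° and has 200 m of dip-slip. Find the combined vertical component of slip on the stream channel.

274 m

throw_A = 198 × sin(46°) = 142.4 m
throw_B = 200 × sin(41.3°) = 132 m
total = 142.4 + 132 = 274 m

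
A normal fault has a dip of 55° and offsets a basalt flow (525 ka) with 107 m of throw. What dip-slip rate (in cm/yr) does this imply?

0.0249 cm/yr

dip-slip = throw / sin(dip) = 107 m / sin(55°) = 130.6 m
rate = 130.6 m / 525 ka = 0.000249 m/yr = 0.0249 cm/yr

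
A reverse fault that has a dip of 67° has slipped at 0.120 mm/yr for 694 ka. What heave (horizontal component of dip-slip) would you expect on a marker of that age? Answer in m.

dip-slip = rate × time = 0.120 mm/yr × 694 ka = 83.28 m
heave = dip-slip × cos(dip) = 83.28 × cos(67°) = 32.5 m

32.5 m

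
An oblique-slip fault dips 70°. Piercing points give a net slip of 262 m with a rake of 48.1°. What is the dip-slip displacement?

195 m

dip-slip = net slip × sin(rake) = 262 m × sin(48.1°) = 195 m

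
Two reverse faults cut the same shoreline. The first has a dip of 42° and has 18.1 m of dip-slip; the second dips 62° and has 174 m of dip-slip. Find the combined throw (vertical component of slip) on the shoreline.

166 m

throw_A = 18.1 × sin(42°) = 12.11 m
throw_B = 174 × sin(62°) = 153.6 m
total = 12.11 + 153.6 = 166 m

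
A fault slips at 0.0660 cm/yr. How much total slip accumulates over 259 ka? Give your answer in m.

171 m

slip = rate × time = 0.0660 cm/yr × 259 ka = 171 m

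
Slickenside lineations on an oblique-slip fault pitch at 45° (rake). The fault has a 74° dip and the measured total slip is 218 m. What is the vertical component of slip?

dip-slip = net slip × sin(rake) = 218 m × sin(45°) = 154.1 m
throw = dip-slip × sin(dip) = 154.1 × sin(74°) = 148 m

148 m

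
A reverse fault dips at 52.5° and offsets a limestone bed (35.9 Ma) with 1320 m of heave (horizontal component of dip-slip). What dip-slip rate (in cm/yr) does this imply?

0.00604 cm/yr

dip-slip = heave / cos(dip) = 1320 m / cos(52.5°) = 2168 m
rate = 2168 m / 35.9 Ma = 0.0000604 m/yr = 0.00604 cm/yr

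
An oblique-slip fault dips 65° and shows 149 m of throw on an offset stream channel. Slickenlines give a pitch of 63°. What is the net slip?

dip-slip = throw / sin(dip) = 149 / sin(65°) = 164.4 m
net slip = dip-slip / sin(rake) = 164.4 / sin(63°) = 185 m

185 m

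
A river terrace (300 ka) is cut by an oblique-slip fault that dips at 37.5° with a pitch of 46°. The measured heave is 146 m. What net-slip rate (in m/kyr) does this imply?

dip-slip = heave / cos(dip) = 146 / cos(37.5°) = 184 m
net slip = dip-slip / sin(rake) = 184 / sin(46°) = 255.8 m
rate = 255.8 m / 300 ka = 0.000853 m/yr = 0.853 m/kyr

0.853 m/kyr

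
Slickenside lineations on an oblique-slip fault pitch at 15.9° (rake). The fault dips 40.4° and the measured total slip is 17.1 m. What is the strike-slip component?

16.4 m

strike-slip = net slip × cos(rake) = 17.1 m × cos(15.9°) = 16.4 m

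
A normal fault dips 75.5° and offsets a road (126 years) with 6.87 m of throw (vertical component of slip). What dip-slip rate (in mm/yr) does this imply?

dip-slip = throw / sin(dip) = 6.87 m / sin(75.5°) = 7.096 m
rate = 7.096 m / 126 years = 0.0563 m/yr = 56.3 mm/yr

56.3 mm/yr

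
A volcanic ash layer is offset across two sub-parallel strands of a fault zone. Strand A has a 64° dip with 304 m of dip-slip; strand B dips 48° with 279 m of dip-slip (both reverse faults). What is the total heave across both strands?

heave_A = 304 × cos(64°) = 133.3 m
heave_B = 279 × cos(48°) = 186.7 m
total = 133.3 + 186.7 = 320 m

320 m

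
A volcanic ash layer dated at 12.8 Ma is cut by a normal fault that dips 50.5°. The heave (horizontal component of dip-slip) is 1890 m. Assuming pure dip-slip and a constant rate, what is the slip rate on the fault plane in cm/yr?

dip-slip = heave / cos(dip) = 1890 m / cos(50.5°) = 2971 m
rate = 2971 m / 12.8 Ma = 0.000232 m/yr = 0.0232 cm/yr

0.0232 cm/yr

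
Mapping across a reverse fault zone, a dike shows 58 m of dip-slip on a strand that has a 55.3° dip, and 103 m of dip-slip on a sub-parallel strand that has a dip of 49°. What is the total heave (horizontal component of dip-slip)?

101 m

heave_A = 58 × cos(55.3°) = 33.02 m
heave_B = 103 × cos(49°) = 67.57 m
total = 33.02 + 67.57 = 101 m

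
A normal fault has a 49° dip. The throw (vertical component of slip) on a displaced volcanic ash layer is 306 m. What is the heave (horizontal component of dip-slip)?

266 m

heave = throw / tan(dip) = 306 / tan(49°) = 266 m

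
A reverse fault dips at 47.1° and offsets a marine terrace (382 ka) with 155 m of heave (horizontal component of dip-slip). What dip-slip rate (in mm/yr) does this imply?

0.596 mm/yr

dip-slip = heave / cos(dip) = 155 m / cos(47.1°) = 227.7 m
rate = 227.7 m / 382 ka = 0.000596 m/yr = 0.596 mm/yr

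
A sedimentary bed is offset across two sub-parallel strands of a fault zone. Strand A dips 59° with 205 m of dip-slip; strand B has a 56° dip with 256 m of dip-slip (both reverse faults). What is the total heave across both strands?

249 m

heave_A = 205 × cos(59°) = 105.6 m
heave_B = 256 × cos(56°) = 143.2 m
total = 105.6 + 143.2 = 249 m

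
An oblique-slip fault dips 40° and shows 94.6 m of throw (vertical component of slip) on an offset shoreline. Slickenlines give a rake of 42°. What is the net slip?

220 m

dip-slip = throw / sin(dip) = 94.6 / sin(40°) = 147.2 m
net slip = dip-slip / sin(rake) = 147.2 / sin(42°) = 220 m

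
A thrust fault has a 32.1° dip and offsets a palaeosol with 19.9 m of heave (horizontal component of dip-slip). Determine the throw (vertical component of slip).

12.5 m

throw = heave × tan(dip) = 19.9 × tan(32.1°) = 12.5 m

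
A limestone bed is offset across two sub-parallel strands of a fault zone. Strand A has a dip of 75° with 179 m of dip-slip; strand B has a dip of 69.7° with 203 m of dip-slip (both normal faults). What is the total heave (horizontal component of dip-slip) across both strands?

heave_A = 179 × cos(75°) = 46.33 m
heave_B = 203 × cos(69.7°) = 70.43 m
total = 46.33 + 70.43 = 117 m

117 m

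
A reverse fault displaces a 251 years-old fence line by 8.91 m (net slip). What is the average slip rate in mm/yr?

35.5 mm/yr

rate = 8.91 m / 251 years = 0.0355 m/yr = 35.5 mm/yr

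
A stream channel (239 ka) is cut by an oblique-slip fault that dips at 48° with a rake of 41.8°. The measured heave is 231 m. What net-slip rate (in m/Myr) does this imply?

2170 m/Myr

dip-slip = heave / cos(dip) = 231 / cos(48°) = 345.2 m
net slip = dip-slip / sin(rake) = 345.2 / sin(41.8°) = 517.9 m
rate = 517.9 m / 239 ka = 0.00217 m/yr = 2170 m/Myr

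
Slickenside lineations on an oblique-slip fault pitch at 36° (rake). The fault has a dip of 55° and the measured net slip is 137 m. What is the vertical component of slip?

66 m

dip-slip = net slip × sin(rake) = 137 m × sin(36°) = 80.53 m
throw = dip-slip × sin(dip) = 80.53 × sin(55°) = 66 m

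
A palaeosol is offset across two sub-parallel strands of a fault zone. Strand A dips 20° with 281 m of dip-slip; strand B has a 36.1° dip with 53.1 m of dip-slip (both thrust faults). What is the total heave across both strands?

307 m

heave_A = 281 × cos(20°) = 264.1 m
heave_B = 53.1 × cos(36.1°) = 42.90 m
total = 264.1 + 42.90 = 307 m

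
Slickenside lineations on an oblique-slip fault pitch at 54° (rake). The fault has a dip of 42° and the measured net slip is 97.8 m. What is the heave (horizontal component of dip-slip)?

dip-slip = net slip × sin(rake) = 97.8 m × sin(54°) = 79.12 m
heave = dip-slip × cos(dip) = 79.12 × cos(42°) = 58.8 m

58.8 m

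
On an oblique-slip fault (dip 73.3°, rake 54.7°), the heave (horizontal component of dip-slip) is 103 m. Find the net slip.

439 m

dip-slip = heave / cos(dip) = 103 / cos(73.3°) = 358.4 m
net slip = dip-slip / sin(rake) = 358.4 / sin(54.7°) = 439 m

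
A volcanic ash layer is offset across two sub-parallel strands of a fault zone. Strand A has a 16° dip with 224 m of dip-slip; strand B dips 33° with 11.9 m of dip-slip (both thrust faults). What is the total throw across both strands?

throw_A = 224 × sin(16°) = 61.74 m
throw_B = 11.9 × sin(33°) = 6.481 m
total = 61.74 + 6.481 = 68.2 m

68.2 m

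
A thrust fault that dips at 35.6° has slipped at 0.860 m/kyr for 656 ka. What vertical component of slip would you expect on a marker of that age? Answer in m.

dip-slip = rate × time = 0.860 m/kyr × 656 ka = 564.2 m
throw = dip-slip × sin(dip) = 564.2 × sin(35.6°) = 328 m

328 m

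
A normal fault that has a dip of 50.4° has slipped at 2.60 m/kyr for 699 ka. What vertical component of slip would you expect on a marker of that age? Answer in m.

dip-slip = rate × time = 2.60 m/kyr × 699 ka = 1817 m
throw = dip-slip × sin(dip) = 1817 × sin(50.4°) = 1400 m

1400 m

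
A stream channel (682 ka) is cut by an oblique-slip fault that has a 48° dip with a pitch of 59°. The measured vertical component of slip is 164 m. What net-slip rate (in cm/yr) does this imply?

dip-slip = throw / sin(dip) = 164 / sin(48°) = 220.7 m
net slip = dip-slip / sin(rake) = 220.7 / sin(59°) = 257.5 m
rate = 257.5 m / 682 ka = 0.000378 m/yr = 0.0378 cm/yr

0.0378 cm/yr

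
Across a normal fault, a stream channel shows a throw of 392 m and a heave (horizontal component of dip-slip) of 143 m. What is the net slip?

417 m

net slip = √(throw² + heave²) = √(392² + 143²) = 417 m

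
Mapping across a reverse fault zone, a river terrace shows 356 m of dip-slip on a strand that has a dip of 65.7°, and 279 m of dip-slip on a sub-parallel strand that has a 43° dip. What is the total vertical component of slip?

515 m

throw_A = 356 × sin(65.7°) = 324.5 m
throw_B = 279 × sin(43°) = 190.3 m
total = 324.5 + 190.3 = 515 m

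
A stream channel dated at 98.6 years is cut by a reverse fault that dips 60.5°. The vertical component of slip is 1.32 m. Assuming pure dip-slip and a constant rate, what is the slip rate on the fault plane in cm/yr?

1.54 cm/yr

dip-slip = throw / sin(dip) = 1.32 m / sin(60.5°) = 1.517 m
rate = 1.517 m / 98.6 years = 0.0154 m/yr = 1.54 cm/yr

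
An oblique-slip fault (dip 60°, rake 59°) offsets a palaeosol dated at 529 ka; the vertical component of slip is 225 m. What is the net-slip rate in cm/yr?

0.0573 cm/yr

dip-slip = throw / sin(dip) = 225 / sin(60°) = 259.8 m
net slip = dip-slip / sin(rake) = 259.8 / sin(59°) = 303.1 m
rate = 303.1 m / 529 ka = 0.000573 m/yr = 0.0573 cm/yr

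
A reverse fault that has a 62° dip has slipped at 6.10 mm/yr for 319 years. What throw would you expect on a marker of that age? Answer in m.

dip-slip = rate × time = 6.10 mm/yr × 319 years = 1.946 m
throw = dip-slip × sin(dip) = 1.946 × sin(62°) = 1.72 m

1.72 m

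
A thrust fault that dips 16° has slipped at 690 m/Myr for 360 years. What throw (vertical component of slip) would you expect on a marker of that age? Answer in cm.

6.85 cm

dip-slip = rate × time = 690 m/Myr × 360 years = 0.2484 m
throw = dip-slip × sin(dip) = 0.2484 × sin(16°) = 0.0685 m = 6.85 cm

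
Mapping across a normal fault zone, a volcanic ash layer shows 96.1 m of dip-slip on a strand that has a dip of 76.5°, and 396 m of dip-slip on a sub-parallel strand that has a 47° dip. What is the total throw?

383 m

throw_A = 96.1 × sin(76.5°) = 93.44 m
throw_B = 396 × sin(47°) = 289.6 m
total = 93.44 + 289.6 = 383 m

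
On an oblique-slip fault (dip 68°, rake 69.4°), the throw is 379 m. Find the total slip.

437 m

dip-slip = throw / sin(dip) = 379 / sin(68°) = 408.8 m
net slip = dip-slip / sin(rake) = 408.8 / sin(69.4°) = 437 m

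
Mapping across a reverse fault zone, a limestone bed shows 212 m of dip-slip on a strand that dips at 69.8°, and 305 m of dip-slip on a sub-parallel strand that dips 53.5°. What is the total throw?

throw_A = 212 × sin(69.8°) = 199 m
throw_B = 305 × sin(53.5°) = 245.2 m
total = 199 + 245.2 = 444 m

444 m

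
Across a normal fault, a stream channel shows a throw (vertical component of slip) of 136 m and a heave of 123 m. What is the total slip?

net slip = √(throw² + heave²) = √(136² + 123²) = 183 m

183 m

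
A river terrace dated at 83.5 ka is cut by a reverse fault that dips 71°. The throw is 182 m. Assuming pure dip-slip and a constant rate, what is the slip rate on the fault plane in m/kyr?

dip-slip = throw / sin(dip) = 182 m / sin(71°) = 192.5 m
rate = 192.5 m / 83.5 ka = 0.00231 m/yr = 2.31 m/kyr

2.31 m/kyr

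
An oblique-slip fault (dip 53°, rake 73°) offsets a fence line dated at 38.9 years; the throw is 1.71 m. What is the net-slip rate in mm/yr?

57.6 mm/yr

dip-slip = throw / sin(dip) = 1.71 / sin(53°) = 2.141 m
net slip = dip-slip / sin(rake) = 2.141 / sin(73°) = 2.239 m
rate = 2.239 m / 38.9 years = 0.0576 m/yr = 57.6 mm/yr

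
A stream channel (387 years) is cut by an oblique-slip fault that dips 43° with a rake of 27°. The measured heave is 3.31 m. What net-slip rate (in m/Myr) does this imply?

dip-slip = heave / cos(dip) = 3.31 / cos(43°) = 4.526 m
net slip = dip-slip / sin(rake) = 4.526 / sin(27°) = 9.969 m
rate = 9.969 m / 387 years = 0.0258 m/yr = 25800 m/Myr

25800 m/Myr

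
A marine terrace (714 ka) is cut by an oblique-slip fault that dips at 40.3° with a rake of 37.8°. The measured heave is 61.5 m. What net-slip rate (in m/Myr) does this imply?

dip-slip = heave / cos(dip) = 61.5 / cos(40.3°) = 80.64 m
net slip = dip-slip / sin(rake) = 80.64 / sin(37.8°) = 131.6 m
rate = 131.6 m / 714 ka = 0.000184 m/yr = 184 m/Myr

184 m/Myr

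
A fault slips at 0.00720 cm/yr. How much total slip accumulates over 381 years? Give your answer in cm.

2.74 cm

slip = rate × time = 0.00720 cm/yr × 381 years = 0.0274 m = 2.74 cm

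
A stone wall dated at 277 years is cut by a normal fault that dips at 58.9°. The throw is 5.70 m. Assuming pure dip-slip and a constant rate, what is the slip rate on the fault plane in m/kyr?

24 m/kyr

dip-slip = throw / sin(dip) = 5.70 m / sin(58.9°) = 6.657 m
rate = 6.657 m / 277 years = 0.0240 m/yr = 24 m/kyr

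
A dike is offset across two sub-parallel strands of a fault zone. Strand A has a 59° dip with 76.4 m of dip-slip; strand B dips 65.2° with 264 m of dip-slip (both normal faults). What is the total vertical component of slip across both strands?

throw_A = 76.4 × sin(59°) = 65.49 m
throw_B = 264 × sin(65.2°) = 239.7 m
total = 65.49 + 239.7 = 305 m

305 m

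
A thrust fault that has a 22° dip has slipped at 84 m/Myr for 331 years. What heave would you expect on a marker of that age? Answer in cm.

2.58 cm

dip-slip = rate × time = 84 m/Myr × 331 years = 0.02780 m
heave = dip-slip × cos(dip) = 0.02780 × cos(22°) = 0.0258 m = 2.58 cm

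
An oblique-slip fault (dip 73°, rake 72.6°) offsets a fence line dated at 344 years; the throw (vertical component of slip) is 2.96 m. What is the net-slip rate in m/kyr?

dip-slip = throw / sin(dip) = 2.96 / sin(73°) = 3.095 m
net slip = dip-slip / sin(rake) = 3.095 / sin(72.6°) = 3.244 m
rate = 3.244 m / 344 years = 0.00943 m/yr = 9.43 m/kyr

9.43 m/kyr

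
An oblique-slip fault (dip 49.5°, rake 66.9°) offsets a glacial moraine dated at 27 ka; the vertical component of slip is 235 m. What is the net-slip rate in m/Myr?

dip-slip = throw / sin(dip) = 235 / sin(49.5°) = 309 m
net slip = dip-slip / sin(rake) = 309 / sin(66.9°) = 336 m
rate = 336 m / 27 ka = 0.0124 m/yr = 12400 m/Myr

12400 m/Myr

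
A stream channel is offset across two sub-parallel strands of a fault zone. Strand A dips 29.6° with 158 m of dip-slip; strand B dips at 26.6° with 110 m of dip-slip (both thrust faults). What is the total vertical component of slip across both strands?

throw_A = 158 × sin(29.6°) = 78.04 m
throw_B = 110 × sin(26.6°) = 49.25 m
total = 78.04 + 49.25 = 127 m

127 m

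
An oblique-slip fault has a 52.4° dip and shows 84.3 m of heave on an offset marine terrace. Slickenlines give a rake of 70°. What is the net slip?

dip-slip = heave / cos(dip) = 84.3 / cos(52.4°) = 138.2 m
net slip = dip-slip / sin(rake) = 138.2 / sin(70°) = 147 m

147 m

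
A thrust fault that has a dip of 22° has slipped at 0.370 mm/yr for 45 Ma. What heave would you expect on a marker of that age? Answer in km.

15.4 km

dip-slip = rate × time = 0.370 mm/yr × 45 Ma = 16650 m
heave = dip-slip × cos(dip) = 16650 × cos(22°) = 15400 m = 15.4 km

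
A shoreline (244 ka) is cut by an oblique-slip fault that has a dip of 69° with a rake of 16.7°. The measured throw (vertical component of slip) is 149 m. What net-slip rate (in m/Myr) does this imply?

2280 m/Myr

dip-slip = throw / sin(dip) = 149 / sin(69°) = 159.6 m
net slip = dip-slip / sin(rake) = 159.6 / sin(16.7°) = 555.4 m
rate = 555.4 m / 244 ka = 0.00228 m/yr = 2280 m/Myr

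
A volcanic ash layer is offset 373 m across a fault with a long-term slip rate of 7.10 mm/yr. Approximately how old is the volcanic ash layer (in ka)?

52.5 ka

age = offset / rate = 373 m / (7.10 mm/yr) = 52500 yr = 52.5 ka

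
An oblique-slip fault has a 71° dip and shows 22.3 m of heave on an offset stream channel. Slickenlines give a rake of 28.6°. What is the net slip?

143 m

dip-slip = heave / cos(dip) = 22.3 / cos(71°) = 68.50 m
net slip = dip-slip / sin(rake) = 68.50 / sin(28.6°) = 143 m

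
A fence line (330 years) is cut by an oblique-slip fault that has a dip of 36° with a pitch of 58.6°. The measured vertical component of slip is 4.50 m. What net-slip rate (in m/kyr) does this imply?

27.2 m/kyr

dip-slip = throw / sin(dip) = 4.50 / sin(36°) = 7.656 m
net slip = dip-slip / sin(rake) = 7.656 / sin(58.6°) = 8.969 m
rate = 8.969 m / 330 years = 0.0272 m/yr = 27.2 m/kyr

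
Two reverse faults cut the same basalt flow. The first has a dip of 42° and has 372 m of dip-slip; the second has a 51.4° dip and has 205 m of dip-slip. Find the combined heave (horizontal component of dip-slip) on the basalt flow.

404 m

heave_A = 372 × cos(42°) = 276.4 m
heave_B = 205 × cos(51.4°) = 127.9 m
total = 276.4 + 127.9 = 404 m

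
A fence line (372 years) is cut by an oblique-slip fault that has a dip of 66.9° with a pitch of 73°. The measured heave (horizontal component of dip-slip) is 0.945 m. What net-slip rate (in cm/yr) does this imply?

0.677 cm/yr

dip-slip = heave / cos(dip) = 0.945 / cos(66.9°) = 2.409 m
net slip = dip-slip / sin(rake) = 2.409 / sin(73°) = 2.519 m
rate = 2.519 m / 372 years = 0.00677 m/yr = 0.677 cm/yr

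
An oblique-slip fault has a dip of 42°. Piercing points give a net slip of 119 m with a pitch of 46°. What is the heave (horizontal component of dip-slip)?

63.6 m

dip-slip = net slip × sin(rake) = 119 m × sin(46°) = 85.60 m
heave = dip-slip × cos(dip) = 85.60 × cos(42°) = 63.6 m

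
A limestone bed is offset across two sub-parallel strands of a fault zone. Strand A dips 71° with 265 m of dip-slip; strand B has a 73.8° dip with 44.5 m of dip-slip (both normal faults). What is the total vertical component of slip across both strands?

throw_A = 265 × sin(71°) = 250.6 m
throw_B = 44.5 × sin(73.8°) = 42.73 m
total = 250.6 + 42.73 = 293 m

293 m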